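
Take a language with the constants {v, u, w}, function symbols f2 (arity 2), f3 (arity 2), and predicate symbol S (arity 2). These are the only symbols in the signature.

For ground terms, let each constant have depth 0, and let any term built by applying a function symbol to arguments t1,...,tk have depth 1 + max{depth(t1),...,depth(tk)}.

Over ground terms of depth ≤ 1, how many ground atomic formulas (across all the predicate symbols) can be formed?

First count ground terms of depth ≤ 1.
If N_k denotes the number of depth-≤k ground terms, the 3 constants give N_0 = 3, and each function symbol of arity r contributes N_{k-1}^r new terms at level k: N_k = 3 + N_{k-1}^2 + N_{k-1}^2.
N_0 = 3
N_1 = 3 + 3^2 + 3^2 = 21
So |H| = 21.
For each predicate symbol, the number of ground atoms is |H| raised to its arity; summing:
  S: 21^2 = 441
Total ground atoms: 441.

441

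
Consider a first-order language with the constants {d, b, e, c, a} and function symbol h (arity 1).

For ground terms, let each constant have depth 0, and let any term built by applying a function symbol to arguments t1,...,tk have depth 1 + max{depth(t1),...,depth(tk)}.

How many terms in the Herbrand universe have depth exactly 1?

Count level by level. With function symbols h/1, the terms of depth ≤ k are the 5 constants together with each function applied to depth-≤(k−1) tuples, so N_k = 5 + N_{k-1}.
N_0 = 5
N_1 = 5 + 5 = 10
Terms of depth exactly 1: N_1 − N_0 = 10 − 5 = 5.

5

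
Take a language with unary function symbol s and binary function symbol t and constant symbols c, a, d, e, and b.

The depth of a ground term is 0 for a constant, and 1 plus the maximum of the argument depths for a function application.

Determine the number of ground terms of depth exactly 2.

Count level by level. With function symbols s/1, t/2, the terms of depth ≤ k are the 5 constants together with each function applied to depth-≤(k−1) tuples, so N_k = 5 + N_{k-1} + N_{k-1}^2.
N_0 = 5
N_1 = 5 + 5 + 5^2 = 35
N_2 = 5 + 35 + 35^2 = 1265
Terms of depth exactly 2: N_2 − N_1 = 1265 − 35 = 1230.

1230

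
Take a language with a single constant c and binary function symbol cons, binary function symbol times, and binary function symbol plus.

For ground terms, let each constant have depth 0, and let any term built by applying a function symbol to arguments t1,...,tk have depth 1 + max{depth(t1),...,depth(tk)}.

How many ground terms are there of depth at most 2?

If N_k denotes the number of depth-≤k ground terms, the 1 constant gives N_0 = 1, and each function symbol of arity r contributes N_{k-1}^r new terms at level k: N_k = 1 + N_{k-1}^2 + N_{k-1}^2 + N_{k-1}^2.
N_0 = 1
N_1 = 1 + 1^2 + 1^2 + 1^2 = 4
N_2 = 1 + 4^2 + 4^2 + 4^2 = 49

49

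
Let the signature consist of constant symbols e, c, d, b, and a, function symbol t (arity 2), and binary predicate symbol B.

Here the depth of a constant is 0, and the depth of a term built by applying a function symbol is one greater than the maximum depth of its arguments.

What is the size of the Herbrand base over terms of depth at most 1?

First count ground terms of depth ≤ 1.
Let N_k = |{terms of depth ≤ k}|. Then N_0 = 5 and N_k = 5 + N_{k-1}^2 for k ≥ 1 (one summand per function symbol, arity giving the exponent).
N_0 = 5
N_1 = 5 + 5^2 = 30
So |H| = 30.
Each predicate of arity r yields |H|^r ground atoms (one per choice of an r-tuple from H):
  B: 30^2 = 900
Total ground atoms: 900.

900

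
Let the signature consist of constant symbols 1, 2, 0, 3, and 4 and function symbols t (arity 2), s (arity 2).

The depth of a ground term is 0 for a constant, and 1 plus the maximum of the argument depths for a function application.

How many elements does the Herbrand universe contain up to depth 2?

6055

Count level by level. With function symbols t/2, s/2, the terms of depth ≤ k are the 5 constants together with each function applied to depth-≤(k−1) tuples, so N_k = 5 + N_{k-1}^2 + N_{k-1}^2.
N_0 = 5
N_1 = 5 + 5^2 + 5^2 = 55
N_2 = 5 + 55^2 + 55^2 = 6055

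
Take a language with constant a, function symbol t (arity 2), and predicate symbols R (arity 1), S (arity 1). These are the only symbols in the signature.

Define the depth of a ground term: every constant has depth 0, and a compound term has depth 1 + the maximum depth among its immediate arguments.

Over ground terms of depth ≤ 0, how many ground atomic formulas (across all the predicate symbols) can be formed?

First count ground terms of depth ≤ 0.
Write N_k for the number of ground terms of depth ≤ k. A term of depth ≤ k is either a constant or a function symbol applied to arguments of depth ≤ k−1, so N_k = 1 + N_{k-1}^2.
N_0 = 1
Explicitly: a.
So |H| = 1.
A ground atom is a predicate applied to a tuple of terms from H, so the count is the sum over predicates of |H|^arity:
  R: 1;  S: 1
Total ground atoms: 1 + 1 = 2.

2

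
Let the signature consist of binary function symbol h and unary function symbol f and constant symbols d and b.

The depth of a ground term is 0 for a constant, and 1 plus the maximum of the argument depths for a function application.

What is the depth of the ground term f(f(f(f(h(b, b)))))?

5

depth(h(b, b)) = 1 + max(0, 0) = 1
depth(f(h(b, b))) = 1 + depth(h(b, b)) = 1 + 1 = 2
depth(f(f(h(b, b)))) = 1 + depth(f(h(b, b))) = 1 + 2 = 3
depth(f(f(f(h(b, b))))) = 1 + depth(f(f(h(b, b)))) = 1 + 3 = 4
depth(f(f(f(f(h(b, b)))))) = 1 + depth(f(f(f(h(b, b))))) = 1 + 4 = 5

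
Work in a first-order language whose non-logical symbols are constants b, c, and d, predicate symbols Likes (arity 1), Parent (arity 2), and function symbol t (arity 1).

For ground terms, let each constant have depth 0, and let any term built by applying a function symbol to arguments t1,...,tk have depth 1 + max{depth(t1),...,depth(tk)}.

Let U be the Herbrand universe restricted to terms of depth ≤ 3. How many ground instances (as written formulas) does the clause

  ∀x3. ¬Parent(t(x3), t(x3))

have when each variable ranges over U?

Ground terms of depth ≤ 3:
  Write N_k for the number of ground terms of depth ≤ k. A term of depth ≤ k is either a constant or a function symbol applied to arguments of depth ≤ k−1, so N_k = 3 + N_{k-1}.
  N_0 = 3
  N_1 = 3 + 3 = 6
  N_2 = 3 + 6 = 9
  N_3 = 3 + 9 = 12
  Explicitly: b, c, d, t(b), t(c), t(d), t(t(b)), t(t(c)), t(t(d)), t(t(t(b))), t(t(t(c))), t(t(t(d))).
So there are 12 ground terms available for substitution.
The body mentions the single quantified variable x3; since ground terms form a free algebra, no two substitutions collapse to the same formula.
Number of ground instances = 12.

12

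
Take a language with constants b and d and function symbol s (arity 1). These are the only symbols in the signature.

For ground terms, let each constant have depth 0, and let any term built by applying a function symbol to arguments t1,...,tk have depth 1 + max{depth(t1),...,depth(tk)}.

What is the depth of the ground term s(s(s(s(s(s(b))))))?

6

depth(s(b)) = 1 + depth(b) = 1 + 0 = 1
depth(s(s(b))) = 1 + depth(s(b)) = 1 + 1 = 2
depth(s(s(s(b)))) = 1 + depth(s(s(b))) = 1 + 2 = 3
depth(s(s(s(s(b))))) = 1 + depth(s(s(s(b)))) = 1 + 3 = 4
depth(s(s(s(s(s(b)))))) = 1 + depth(s(s(s(s(b))))) = 1 + 4 = 5
depth(s(s(s(s(s(s(b))))))) = 1 + depth(s(s(s(s(s(b)))))) = 1 + 5 = 6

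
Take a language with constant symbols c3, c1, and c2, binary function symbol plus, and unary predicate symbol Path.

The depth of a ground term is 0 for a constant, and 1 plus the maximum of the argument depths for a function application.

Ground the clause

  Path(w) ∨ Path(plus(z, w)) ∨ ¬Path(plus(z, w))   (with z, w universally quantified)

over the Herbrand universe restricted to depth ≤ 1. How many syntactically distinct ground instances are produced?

Ground terms of depth ≤ 1:
  Count level by level. With function symbols plus/2, the terms of depth ≤ k are the 3 constants together with each function applied to depth-≤(k−1) tuples, so N_k = 3 + N_{k-1}^2.
  N_0 = 3
  N_1 = 3 + 3^2 = 12
  Explicitly: c3, c1, c2, plus(c3, c3), plus(c3, c1), plus(c3, c2), plus(c1, c3), plus(c1, c1), plus(c1, c2), plus(c2, c3), plus(c2, c1), plus(c2, c2).
So there are 12 ground terms available for substitution.
There are 2 variables to instantiate (z, w), each occurring in at least one literal, so different choices give different ground instances.
Number of ground instances = 12^2 = 144.

144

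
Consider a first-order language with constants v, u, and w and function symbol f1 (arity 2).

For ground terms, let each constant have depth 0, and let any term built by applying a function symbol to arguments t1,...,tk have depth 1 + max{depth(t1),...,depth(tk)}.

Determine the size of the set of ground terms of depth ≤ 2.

Count level by level. With function symbols f1/2, the terms of depth ≤ k are the 3 constants together with each function applied to depth-≤(k−1) tuples, so N_k = 3 + N_{k-1}^2.
N_0 = 3
N_1 = 3 + 3^2 = 12
N_2 = 3 + 12^2 = 147

147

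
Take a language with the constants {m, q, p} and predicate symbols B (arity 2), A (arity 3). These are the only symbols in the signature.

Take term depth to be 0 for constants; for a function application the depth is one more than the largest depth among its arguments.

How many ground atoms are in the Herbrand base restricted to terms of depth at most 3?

36

First count ground terms of depth ≤ 3.
With no function symbols every ground term is a constant, so there are exactly 3 ground terms at every depth bound.
N_0 = 3
N_1 = 3
N_2 = 3
N_3 = 3
Explicitly: m, q, p.
So |H| = 3.
Ground atoms are formed by filling each argument slot of a predicate with a term from H, so an r-ary predicate gives |H|^r atoms:
  B: 3^2 = 9;  A: 3^3 = 27
Total ground atoms: 9 + 27 = 36.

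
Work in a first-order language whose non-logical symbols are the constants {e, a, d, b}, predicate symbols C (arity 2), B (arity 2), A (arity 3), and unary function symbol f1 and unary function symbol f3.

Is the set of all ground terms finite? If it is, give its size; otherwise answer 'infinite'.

The signature has at least one function symbol (f1, arity 1) and at least one constant (e).
Iterating f1 gives infinitely many distinct ground terms: e, f1(e), f1(f1(e)), ...
So the Herbrand universe is infinite.

infinite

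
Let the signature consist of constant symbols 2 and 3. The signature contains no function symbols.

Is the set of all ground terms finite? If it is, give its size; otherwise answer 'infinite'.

2

There are no function symbols, so every ground term is one of the 2 constants.
The Herbrand universe is {2, 3}, which is finite with 2 elements.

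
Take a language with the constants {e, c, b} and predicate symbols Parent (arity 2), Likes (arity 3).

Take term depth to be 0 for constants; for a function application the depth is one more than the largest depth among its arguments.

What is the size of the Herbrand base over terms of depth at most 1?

First count ground terms of depth ≤ 1.
With no function symbols every ground term is a constant, so there are exactly 3 ground terms at every depth bound.
N_0 = 3
N_1 = 3
Explicitly: e, c, b.
So |H| = 3.
A ground atom is a predicate applied to a tuple of terms from H, so the count is the sum over predicates of |H|^arity:
  Parent: 3^2 = 9;  Likes: 3^3 = 27
Total ground atoms: 9 + 27 = 36.

36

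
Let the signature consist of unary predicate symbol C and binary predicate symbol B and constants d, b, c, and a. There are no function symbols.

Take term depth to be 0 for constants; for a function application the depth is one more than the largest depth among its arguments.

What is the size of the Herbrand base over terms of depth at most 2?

20

First count ground terms of depth ≤ 2.
With no function symbols every ground term is a constant, so there are exactly 4 ground terms at every depth bound.
N_0 = 4
N_1 = 4
N_2 = 4
Explicitly: d, b, c, a.
So |H| = 4.
A ground atom is a predicate applied to a tuple of terms from H, so the count is the sum over predicates of |H|^arity:
  C: 4;  B: 4^2 = 16
Total ground atoms: 4 + 16 = 20.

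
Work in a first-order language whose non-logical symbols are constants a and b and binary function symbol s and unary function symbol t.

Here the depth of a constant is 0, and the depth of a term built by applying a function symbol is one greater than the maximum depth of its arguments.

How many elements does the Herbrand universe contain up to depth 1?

Let N_k = |{terms of depth ≤ k}|. Then N_0 = 2 and N_k = 2 + N_{k-1}^2 + N_{k-1} for k ≥ 1 (one summand per function symbol, arity giving the exponent).
N_0 = 2
N_1 = 2 + 2^2 + 2 = 8
Explicitly: a, b, s(a, a), s(a, b), s(b, a), s(b, b), t(a), t(b).

8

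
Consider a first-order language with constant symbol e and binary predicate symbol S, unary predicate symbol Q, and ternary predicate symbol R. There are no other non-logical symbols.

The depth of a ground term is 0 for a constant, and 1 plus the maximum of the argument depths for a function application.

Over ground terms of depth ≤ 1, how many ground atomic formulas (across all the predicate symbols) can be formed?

First count ground terms of depth ≤ 1.
With no function symbols every ground term is a constant, so there is exactly 1 ground term at every depth bound.
N_0 = 1
N_1 = 1
Explicitly: e.
So |H| = 1.
Ground atoms are formed by filling each argument slot of a predicate with a term from H, so an r-ary predicate gives |H|^r atoms:
  S: 1^2 = 1;  Q: 1;  R: 1^3 = 1
Total ground atoms: 1 + 1 + 1 = 3.

3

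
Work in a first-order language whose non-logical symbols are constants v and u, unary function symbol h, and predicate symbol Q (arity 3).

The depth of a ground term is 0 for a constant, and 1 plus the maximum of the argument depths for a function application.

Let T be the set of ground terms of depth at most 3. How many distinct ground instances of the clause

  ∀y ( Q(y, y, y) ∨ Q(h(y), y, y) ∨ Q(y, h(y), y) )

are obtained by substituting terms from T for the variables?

Ground terms of depth ≤ 3:
  If N_k denotes the number of depth-≤k ground terms, the 2 constants give N_0 = 2, and each function symbol of arity r contributes N_{k-1}^r new terms at level k: N_k = 2 + N_{k-1}.
  N_0 = 2
  N_1 = 2 + 2 = 4
  N_2 = 2 + 4 = 6
  N_3 = 2 + 6 = 8
  Explicitly: v, u, h(v), h(u), h(h(v)), h(h(u)), h(h(h(v))), h(h(h(u))).
So there are 8 ground terms available for substitution.
The variable y ranges independently over the available ground terms, and distinct assignments produce distinct instances.
Number of ground instances = 8.

8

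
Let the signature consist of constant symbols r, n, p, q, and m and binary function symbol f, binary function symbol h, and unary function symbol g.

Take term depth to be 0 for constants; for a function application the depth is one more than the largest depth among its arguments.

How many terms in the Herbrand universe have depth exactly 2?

7205

Let N_k = |{terms of depth ≤ k}|. Then N_0 = 5 and N_k = 5 + N_{k-1}^2 + N_{k-1}^2 + N_{k-1} for k ≥ 1 (one summand per function symbol, arity giving the exponent).
N_0 = 5
N_1 = 5 + 5^2 + 5^2 + 5 = 60
N_2 = 5 + 60^2 + 60^2 + 60 = 7265
Terms of depth exactly 2: N_2 − N_1 = 7265 − 60 = 7205.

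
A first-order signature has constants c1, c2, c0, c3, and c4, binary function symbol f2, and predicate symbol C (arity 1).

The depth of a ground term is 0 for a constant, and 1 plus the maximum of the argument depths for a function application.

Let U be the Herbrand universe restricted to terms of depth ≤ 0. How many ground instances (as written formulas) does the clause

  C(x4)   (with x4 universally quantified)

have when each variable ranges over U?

Ground terms of depth ≤ 0:
  Let N_k = |{terms of depth ≤ k}|. Then N_0 = 5 and N_k = 5 + N_{k-1}^2 for k ≥ 1 (one summand per function symbol, arity giving the exponent).
  N_0 = 5
  Explicitly: c1, c2, c0, c3, c4.
So there are 5 ground terms available for substitution.
The variable x4 ranges independently over the available ground terms, and distinct assignments produce distinct instances.
Number of ground instances = 5.

5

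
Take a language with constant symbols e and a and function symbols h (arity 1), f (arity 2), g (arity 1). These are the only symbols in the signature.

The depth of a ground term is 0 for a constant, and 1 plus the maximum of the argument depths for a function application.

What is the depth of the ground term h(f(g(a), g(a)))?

3

depth(g(a)) = 1 + depth(a) = 1 + 0 = 1
depth(f(g(a), g(a))) = 1 + max(1, 1) = 2
depth(h(f(g(a), g(a)))) = 1 + depth(f(g(a), g(a))) = 1 + 2 = 3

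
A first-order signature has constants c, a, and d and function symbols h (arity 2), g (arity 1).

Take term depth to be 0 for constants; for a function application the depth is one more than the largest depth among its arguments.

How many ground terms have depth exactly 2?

228

Count level by level. With function symbols h/2, g/1, the terms of depth ≤ k are the 3 constants together with each function applied to depth-≤(k−1) tuples, so N_k = 3 + N_{k-1}^2 + N_{k-1}.
N_0 = 3
N_1 = 3 + 3^2 + 3 = 15
N_2 = 3 + 15^2 + 15 = 243
Terms of depth exactly 2: N_2 − N_1 = 243 − 15 = 228.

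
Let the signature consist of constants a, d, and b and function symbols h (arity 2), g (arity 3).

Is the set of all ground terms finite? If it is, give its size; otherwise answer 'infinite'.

The signature has at least one function symbol (h, arity 2) and at least one constant (a).
Iterating h gives infinitely many distinct ground terms: a, h(a, a), h(h(a, a), h(a, a)), ...
So the Herbrand universe is infinite.

infinite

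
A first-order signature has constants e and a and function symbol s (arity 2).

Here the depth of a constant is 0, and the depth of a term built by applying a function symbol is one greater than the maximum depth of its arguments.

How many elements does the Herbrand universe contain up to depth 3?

1446

Count level by level. With function symbols s/2, the terms of depth ≤ k are the 2 constants together with each function applied to depth-≤(k−1) tuples, so N_k = 2 + N_{k-1}^2.
N_0 = 2
N_1 = 2 + 2^2 = 6
N_2 = 2 + 6^2 = 38
N_3 = 2 + 38^2 = 1446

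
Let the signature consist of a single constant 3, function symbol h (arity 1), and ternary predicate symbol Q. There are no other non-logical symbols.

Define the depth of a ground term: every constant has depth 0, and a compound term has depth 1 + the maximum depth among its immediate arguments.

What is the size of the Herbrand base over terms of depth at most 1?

8

First count ground terms of depth ≤ 1.
Write N_k for the number of ground terms of depth ≤ k. A term of depth ≤ k is either a constant or a function symbol applied to arguments of depth ≤ k−1, so N_k = 1 + N_{k-1}.
N_0 = 1
N_1 = 1 + 1 = 2
Explicitly: 3, h(3).
So |H| = 2.
For each predicate symbol, the number of ground atoms is |H| raised to its arity; summing:
  Q: 2^3 = 8
Total ground atoms: 8.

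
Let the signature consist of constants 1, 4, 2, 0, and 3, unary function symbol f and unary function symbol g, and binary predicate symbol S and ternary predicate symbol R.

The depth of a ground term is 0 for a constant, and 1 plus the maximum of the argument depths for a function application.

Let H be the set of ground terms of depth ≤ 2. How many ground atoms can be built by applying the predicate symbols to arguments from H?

First count ground terms of depth ≤ 2.
Let N_k count ground terms of depth at most k. Each non-constant term of depth ≤ k is some function symbol applied to depth-≤(k−1) arguments, giving N_k = 5 + N_{k-1} + N_{k-1}.
N_0 = 5
N_1 = 5 + 5 + 5 = 15
N_2 = 5 + 15 + 15 = 35
So |H| = 35.
Ground atoms are formed by filling each argument slot of a predicate with a term from H, so an r-ary predicate gives |H|^r atoms:
  S: 35^2 = 1225;  R: 35^3 = 42875
Total ground atoms: 1225 + 42875 = 44100.

44100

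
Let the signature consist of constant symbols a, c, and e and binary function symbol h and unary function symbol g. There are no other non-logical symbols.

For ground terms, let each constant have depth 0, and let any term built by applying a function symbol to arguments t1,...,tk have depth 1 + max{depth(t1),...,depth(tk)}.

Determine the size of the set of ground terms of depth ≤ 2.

243

Let N_k = |{terms of depth ≤ k}|. Then N_0 = 3 and N_k = 3 + N_{k-1}^2 + N_{k-1} for k ≥ 1 (one summand per function symbol, arity giving the exponent).
N_0 = 3
N_1 = 3 + 3^2 + 3 = 15
N_2 = 3 + 15^2 + 15 = 243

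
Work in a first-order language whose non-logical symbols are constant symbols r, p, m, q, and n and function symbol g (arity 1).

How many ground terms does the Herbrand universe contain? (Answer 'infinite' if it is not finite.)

infinite

The signature has at least one function symbol (g, arity 1) and at least one constant (r).
Iterating g gives infinitely many distinct ground terms: r, g(r), g(g(r)), ...
So the Herbrand universe is infinite.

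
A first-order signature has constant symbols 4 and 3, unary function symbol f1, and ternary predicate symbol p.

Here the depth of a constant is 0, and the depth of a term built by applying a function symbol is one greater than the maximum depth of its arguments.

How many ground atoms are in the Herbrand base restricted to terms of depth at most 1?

64

First count ground terms of depth ≤ 1.
If N_k denotes the number of depth-≤k ground terms, the 2 constants give N_0 = 2, and each function symbol of arity r contributes N_{k-1}^r new terms at level k: N_k = 2 + N_{k-1}.
N_0 = 2
N_1 = 2 + 2 = 4
So |H| = 4.
For each predicate symbol, the number of ground atoms is |H| raised to its arity; summing:
  p: 4^3 = 64
Total ground atoms: 64.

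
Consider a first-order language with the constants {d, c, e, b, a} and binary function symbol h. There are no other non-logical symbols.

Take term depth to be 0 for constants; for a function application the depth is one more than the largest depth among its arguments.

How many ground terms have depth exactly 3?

Write N_k for the number of ground terms of depth ≤ k. A term of depth ≤ k is either a constant or a function symbol applied to arguments of depth ≤ k−1, so N_k = 5 + N_{k-1}^2.
N_0 = 5
N_1 = 5 + 5^2 = 30
N_2 = 5 + 30^2 = 905
N_3 = 5 + 905^2 = 819030
Terms of depth exactly 3: N_3 − N_2 = 819030 − 905 = 818125.

818125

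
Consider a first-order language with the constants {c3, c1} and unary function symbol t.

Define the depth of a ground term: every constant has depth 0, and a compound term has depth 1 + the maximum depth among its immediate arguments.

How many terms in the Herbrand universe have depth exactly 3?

2

Let N_k count ground terms of depth at most k. Each non-constant term of depth ≤ k is some function symbol applied to depth-≤(k−1) arguments, giving N_k = 2 + N_{k-1}.
N_0 = 2
N_1 = 2 + 2 = 4
N_2 = 2 + 4 = 6
N_3 = 2 + 6 = 8
Terms of depth exactly 3: N_3 − N_2 = 8 − 6 = 2.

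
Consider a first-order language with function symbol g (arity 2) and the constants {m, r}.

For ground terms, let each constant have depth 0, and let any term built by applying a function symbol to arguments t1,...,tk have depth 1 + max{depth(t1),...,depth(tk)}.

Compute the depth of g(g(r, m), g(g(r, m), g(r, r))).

3

depth(g(r, m)) = 1 + max(0, 0) = 1
depth(g(r, r)) = 1 + max(0, 0) = 1
depth(g(g(r, m), g(r, r))) = 1 + max(1, 1) = 2
depth(g(g(r, m), g(g(r, m), g(r, r)))) = 1 + max(1, 2) = 3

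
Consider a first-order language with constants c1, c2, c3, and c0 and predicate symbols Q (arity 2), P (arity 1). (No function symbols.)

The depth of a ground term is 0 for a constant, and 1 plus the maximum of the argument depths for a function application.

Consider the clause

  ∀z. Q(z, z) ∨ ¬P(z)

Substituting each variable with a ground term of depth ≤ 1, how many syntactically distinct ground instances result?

4

Ground terms of depth ≤ 1:
  With no function symbols every ground term is a constant, so there are exactly 4 ground terms at every depth bound.
  N_0 = 4
  N_1 = 4
  Explicitly: c1, c2, c3, c0.
So there are 4 ground terms available for substitution.
There is 1 variable to instantiate (z),  occurring in at least one literal, so different choices give different ground instances.
Number of ground instances = 4.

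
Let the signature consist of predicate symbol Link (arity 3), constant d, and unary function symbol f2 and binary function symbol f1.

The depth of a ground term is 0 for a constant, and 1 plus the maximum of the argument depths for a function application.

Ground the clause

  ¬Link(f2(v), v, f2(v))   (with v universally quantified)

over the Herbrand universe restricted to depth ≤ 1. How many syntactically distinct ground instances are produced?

Ground terms of depth ≤ 1:
  Write N_k for the number of ground terms of depth ≤ k. A term of depth ≤ k is either a constant or a function symbol applied to arguments of depth ≤ k−1, so N_k = 1 + N_{k-1} + N_{k-1}^2.
  N_0 = 1
  N_1 = 1 + 1 + 1^2 = 3
So there are 3 ground terms available for substitution.
There is 1 variable to instantiate (v),  occurring in at least one literal, so different choices give different ground instances.
Number of ground instances = 3.

3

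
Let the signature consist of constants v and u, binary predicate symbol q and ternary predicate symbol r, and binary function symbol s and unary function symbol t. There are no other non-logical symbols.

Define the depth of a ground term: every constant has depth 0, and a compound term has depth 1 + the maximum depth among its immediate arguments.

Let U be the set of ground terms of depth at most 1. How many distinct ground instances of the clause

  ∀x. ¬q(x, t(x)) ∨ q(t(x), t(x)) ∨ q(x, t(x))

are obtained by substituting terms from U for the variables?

Ground terms of depth ≤ 1:
  If N_k denotes the number of depth-≤k ground terms, the 2 constants give N_0 = 2, and each function symbol of arity r contributes N_{k-1}^r new terms at level k: N_k = 2 + N_{k-1}^2 + N_{k-1}.
  N_0 = 2
  N_1 = 2 + 2^2 + 2 = 8
  Explicitly: v, u, s(v, v), s(v, u), s(u, v), s(u, u), t(v), t(u).
So there are 8 ground terms available for substitution.
The clause has 1 distinct variable (x), which appears in the body. In the free term algebra distinct substitutions yield syntactically distinct ground instances.
Number of ground instances = 8.

8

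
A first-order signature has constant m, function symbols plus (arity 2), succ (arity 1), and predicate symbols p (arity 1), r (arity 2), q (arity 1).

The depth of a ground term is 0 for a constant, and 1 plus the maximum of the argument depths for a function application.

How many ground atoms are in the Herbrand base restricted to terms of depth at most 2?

195

First count ground terms of depth ≤ 2.
If N_k denotes the number of depth-≤k ground terms, the 1 constant gives N_0 = 1, and each function symbol of arity r contributes N_{k-1}^r new terms at level k: N_k = 1 + N_{k-1}^2 + N_{k-1}.
N_0 = 1
N_1 = 1 + 1^2 + 1 = 3
N_2 = 1 + 3^2 + 3 = 13
So |H| = 13.
Each predicate of arity r yields |H|^r ground atoms (one per choice of an r-tuple from H):
  p: 13;  r: 13^2 = 169;  q: 13
Total ground atoms: 13 + 169 + 13 = 195.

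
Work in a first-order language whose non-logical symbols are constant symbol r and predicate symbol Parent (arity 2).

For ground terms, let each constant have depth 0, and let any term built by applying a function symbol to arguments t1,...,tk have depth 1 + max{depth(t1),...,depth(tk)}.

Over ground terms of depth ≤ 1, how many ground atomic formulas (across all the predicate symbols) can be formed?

1

First count ground terms of depth ≤ 1.
With no function symbols every ground term is a constant, so there is exactly 1 ground term at every depth bound.
N_0 = 1
N_1 = 1
Explicitly: r.
So |H| = 1.
Ground atoms are formed by filling each argument slot of a predicate with a term from H, so an r-ary predicate gives |H|^r atoms:
  Parent: 1^2 = 1
Total ground atoms: 1.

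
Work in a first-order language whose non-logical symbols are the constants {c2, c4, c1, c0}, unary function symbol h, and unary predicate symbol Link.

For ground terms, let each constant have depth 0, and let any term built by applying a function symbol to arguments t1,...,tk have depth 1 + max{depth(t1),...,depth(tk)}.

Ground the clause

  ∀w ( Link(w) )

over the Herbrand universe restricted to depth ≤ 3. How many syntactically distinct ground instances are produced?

16

Ground terms of depth ≤ 3:
  Let N_k = |{terms of depth ≤ k}|. Then N_0 = 4 and N_k = 4 + N_{k-1} for k ≥ 1 (one summand per function symbol, arity giving the exponent).
  N_0 = 4
  N_1 = 4 + 4 = 8
  N_2 = 4 + 8 = 12
  N_3 = 4 + 12 = 16
So there are 16 ground terms available for substitution.
There is 1 variable to instantiate (w),  occurring in at least one literal, so different choices give different ground instances.
Number of ground instances = 16.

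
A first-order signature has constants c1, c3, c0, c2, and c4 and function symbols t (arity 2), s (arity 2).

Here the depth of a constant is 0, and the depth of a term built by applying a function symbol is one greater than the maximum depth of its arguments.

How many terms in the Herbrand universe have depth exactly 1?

If N_k denotes the number of depth-≤k ground terms, the 5 constants give N_0 = 5, and each function symbol of arity r contributes N_{k-1}^r new terms at level k: N_k = 5 + N_{k-1}^2 + N_{k-1}^2.
N_0 = 5
N_1 = 5 + 5^2 + 5^2 = 55
Terms of depth exactly 1: N_1 − N_0 = 55 − 5 = 50.

50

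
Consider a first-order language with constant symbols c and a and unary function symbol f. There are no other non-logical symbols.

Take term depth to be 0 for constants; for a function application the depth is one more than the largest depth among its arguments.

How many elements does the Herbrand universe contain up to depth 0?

2

Write N_k for the number of ground terms of depth ≤ k. A term of depth ≤ k is either a constant or a function symbol applied to arguments of depth ≤ k−1, so N_k = 2 + N_{k-1}.
N_0 = 2
Explicitly: c, a.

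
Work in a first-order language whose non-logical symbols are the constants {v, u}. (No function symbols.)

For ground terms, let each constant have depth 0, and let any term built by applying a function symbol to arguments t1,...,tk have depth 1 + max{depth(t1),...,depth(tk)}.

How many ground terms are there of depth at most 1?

With no function symbols every ground term is a constant, so there are exactly 2 ground terms at every depth bound.
N_0 = 2
N_1 = 2

2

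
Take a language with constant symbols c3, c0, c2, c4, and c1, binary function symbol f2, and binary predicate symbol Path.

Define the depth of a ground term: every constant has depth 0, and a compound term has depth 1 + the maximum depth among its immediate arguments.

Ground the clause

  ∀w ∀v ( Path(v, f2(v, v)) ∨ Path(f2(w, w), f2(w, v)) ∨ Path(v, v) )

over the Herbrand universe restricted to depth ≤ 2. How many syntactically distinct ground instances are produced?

819025

Ground terms of depth ≤ 2:
  Let N_k count ground terms of depth at most k. Each non-constant term of depth ≤ k is some function symbol applied to depth-≤(k−1) arguments, giving N_k = 5 + N_{k-1}^2.
  N_0 = 5
  N_1 = 5 + 5^2 = 30
  N_2 = 5 + 30^2 = 905
So there are 905 ground terms available for substitution.
Each of w, v ranges independently over the available ground terms, and distinct assignments produce distinct instances.
Number of ground instances = 905^2 = 819025.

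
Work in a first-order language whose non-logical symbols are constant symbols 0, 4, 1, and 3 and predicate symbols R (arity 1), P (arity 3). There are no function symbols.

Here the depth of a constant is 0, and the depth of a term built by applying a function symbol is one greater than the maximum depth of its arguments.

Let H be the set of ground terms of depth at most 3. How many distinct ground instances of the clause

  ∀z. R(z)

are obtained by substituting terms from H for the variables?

4

Ground terms of depth ≤ 3:
  With no function symbols every ground term is a constant, so there are exactly 4 ground terms at every depth bound.
  N_0 = 4
  N_1 = 4
  N_2 = 4
  N_3 = 4
  Explicitly: 0, 4, 1, 3.
So there are 4 ground terms available for substitution.
The clause has 1 distinct variable (z), which appears in the body. In the free term algebra distinct substitutions yield syntactically distinct ground instances.
Number of ground instances = 4.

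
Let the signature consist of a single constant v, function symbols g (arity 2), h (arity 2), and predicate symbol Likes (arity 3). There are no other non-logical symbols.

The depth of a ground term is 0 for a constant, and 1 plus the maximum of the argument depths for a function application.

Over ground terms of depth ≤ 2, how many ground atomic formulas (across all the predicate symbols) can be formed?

6859

First count ground terms of depth ≤ 2.
Let N_k = |{terms of depth ≤ k}|. Then N_0 = 1 and N_k = 1 + N_{k-1}^2 + N_{k-1}^2 for k ≥ 1 (one summand per function symbol, arity giving the exponent).
N_0 = 1
N_1 = 1 + 1^2 + 1^2 = 3
N_2 = 1 + 3^2 + 3^2 = 19
So |H| = 19.
For each predicate symbol, the number of ground atoms is |H| raised to its arity; summing:
  Likes: 19^3 = 6859
Total ground atoms: 6859.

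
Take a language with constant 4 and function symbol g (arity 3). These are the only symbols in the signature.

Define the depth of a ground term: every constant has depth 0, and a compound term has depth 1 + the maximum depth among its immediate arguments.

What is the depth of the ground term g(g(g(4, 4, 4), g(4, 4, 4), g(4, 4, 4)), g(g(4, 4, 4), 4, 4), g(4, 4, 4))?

3

depth(g(4, 4, 4)) = 1 + max(0, 0, 0) = 1
depth(g(g(4, 4, 4), g(4, 4, 4), g(4, 4, 4))) = 1 + max(1, 1, 1) = 2
depth(g(g(4, 4, 4), 4, 4)) = 1 + max(1, 0, 0) = 2
depth(g(g(g(4, 4, 4), g(4, 4, 4), g(4, 4, 4)), g(g(4, 4, 4), 4, 4), g(4, 4, 4))) = 1 + max(2, 2, 1) = 3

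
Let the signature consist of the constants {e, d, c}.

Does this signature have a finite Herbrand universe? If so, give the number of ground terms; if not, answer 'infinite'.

3

There are no function symbols, so every ground term is one of the 3 constants.
The Herbrand universe is {e, d, c}, which is finite with 3 elements.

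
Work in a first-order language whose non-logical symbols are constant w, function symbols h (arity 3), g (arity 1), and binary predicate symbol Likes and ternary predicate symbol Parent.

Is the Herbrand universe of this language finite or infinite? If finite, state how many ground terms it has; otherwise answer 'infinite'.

The signature has at least one function symbol (h, arity 3) and at least one constant (w).
Iterating h gives infinitely many distinct ground terms: w, h(w, w, w), h(h(w, w, w), h(w, w, w), h(w, w, w)), ...
So the Herbrand universe is infinite.

infinite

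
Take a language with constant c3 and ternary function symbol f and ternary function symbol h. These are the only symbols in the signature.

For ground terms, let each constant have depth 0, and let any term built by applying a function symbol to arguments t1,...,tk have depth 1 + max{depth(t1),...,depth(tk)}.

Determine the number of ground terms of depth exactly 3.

Write N_k for the number of ground terms of depth ≤ k. A term of depth ≤ k is either a constant or a function symbol applied to arguments of depth ≤ k−1, so N_k = 1 + N_{k-1}^3 + N_{k-1}^3.
N_0 = 1
N_1 = 1 + 1^3 + 1^3 = 3
N_2 = 1 + 3^3 + 3^3 = 55
N_3 = 1 + 55^3 + 55^3 = 332751
Terms of depth exactly 3: N_3 − N_2 = 332751 − 55 = 332696.

332696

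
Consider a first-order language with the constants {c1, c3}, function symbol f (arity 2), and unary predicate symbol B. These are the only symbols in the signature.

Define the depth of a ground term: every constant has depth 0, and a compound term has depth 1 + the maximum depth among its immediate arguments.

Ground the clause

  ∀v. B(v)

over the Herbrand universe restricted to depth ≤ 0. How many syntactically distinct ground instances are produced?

Ground terms of depth ≤ 0:
  Count level by level. With function symbols f/2, the terms of depth ≤ k are the 2 constants together with each function applied to depth-≤(k−1) tuples, so N_k = 2 + N_{k-1}^2.
  N_0 = 2
So there are 2 ground terms available for substitution.
There is 1 variable to instantiate (v),  occurring in at least one literal, so different choices give different ground instances.
Number of ground instances = 2.

2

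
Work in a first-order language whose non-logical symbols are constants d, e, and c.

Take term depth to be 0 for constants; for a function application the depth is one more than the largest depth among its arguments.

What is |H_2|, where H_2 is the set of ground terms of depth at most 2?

With no function symbols every ground term is a constant, so there are exactly 3 ground terms at every depth bound.
N_0 = 3
N_1 = 3
N_2 = 3

3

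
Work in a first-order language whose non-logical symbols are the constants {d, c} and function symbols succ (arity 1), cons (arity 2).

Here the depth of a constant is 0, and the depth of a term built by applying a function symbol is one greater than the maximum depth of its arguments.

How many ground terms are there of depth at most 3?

Let N_k count ground terms of depth at most k. Each non-constant term of depth ≤ k is some function symbol applied to depth-≤(k−1) arguments, giving N_k = 2 + N_{k-1} + N_{k-1}^2.
N_0 = 2
N_1 = 2 + 2 + 2^2 = 8
N_2 = 2 + 8 + 8^2 = 74
N_3 = 2 + 74 + 74^2 = 5552

5552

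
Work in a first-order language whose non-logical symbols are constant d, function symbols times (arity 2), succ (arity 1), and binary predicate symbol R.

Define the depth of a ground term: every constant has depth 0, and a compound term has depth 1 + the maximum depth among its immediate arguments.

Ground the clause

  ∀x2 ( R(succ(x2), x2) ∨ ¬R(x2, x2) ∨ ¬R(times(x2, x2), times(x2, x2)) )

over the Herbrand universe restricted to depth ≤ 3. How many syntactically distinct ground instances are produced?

Ground terms of depth ≤ 3:
  If N_k denotes the number of depth-≤k ground terms, the 1 constant gives N_0 = 1, and each function symbol of arity r contributes N_{k-1}^r new terms at level k: N_k = 1 + N_{k-1}^2 + N_{k-1}.
  N_0 = 1
  N_1 = 1 + 1^2 + 1 = 3
  N_2 = 1 + 3^2 + 3 = 13
  N_3 = 1 + 13^2 + 13 = 183
So there are 183 ground terms available for substitution.
The body mentions the single quantified variable x2; since ground terms form a free algebra, no two substitutions collapse to the same formula.
Number of ground instances = 183.

183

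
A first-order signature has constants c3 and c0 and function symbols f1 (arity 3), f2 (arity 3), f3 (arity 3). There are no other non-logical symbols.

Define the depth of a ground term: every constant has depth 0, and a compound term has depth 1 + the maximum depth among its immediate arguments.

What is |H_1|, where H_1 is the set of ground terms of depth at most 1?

26

Let N_k = |{terms of depth ≤ k}|. Then N_0 = 2 and N_k = 2 + N_{k-1}^3 + N_{k-1}^3 + N_{k-1}^3 for k ≥ 1 (one summand per function symbol, arity giving the exponent).
N_0 = 2
N_1 = 2 + 2^3 + 2^3 + 2^3 = 26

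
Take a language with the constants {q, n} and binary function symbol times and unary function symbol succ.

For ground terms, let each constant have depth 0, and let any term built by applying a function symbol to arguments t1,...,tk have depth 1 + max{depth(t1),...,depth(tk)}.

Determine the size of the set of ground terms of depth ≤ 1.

8

Let N_k count ground terms of depth at most k. Each non-constant term of depth ≤ k is some function symbol applied to depth-≤(k−1) arguments, giving N_k = 2 + N_{k-1}^2 + N_{k-1}.
N_0 = 2
N_1 = 2 + 2^2 + 2 = 8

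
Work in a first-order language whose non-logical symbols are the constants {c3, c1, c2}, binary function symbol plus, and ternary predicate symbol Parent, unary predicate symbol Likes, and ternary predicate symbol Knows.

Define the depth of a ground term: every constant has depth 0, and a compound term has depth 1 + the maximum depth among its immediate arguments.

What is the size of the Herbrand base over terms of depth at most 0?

57

First count ground terms of depth ≤ 0.
Write N_k for the number of ground terms of depth ≤ k. A term of depth ≤ k is either a constant or a function symbol applied to arguments of depth ≤ k−1, so N_k = 3 + N_{k-1}^2.
N_0 = 3
Explicitly: c3, c1, c2.
So |H| = 3.
A ground atom is a predicate applied to a tuple of terms from H, so the count is the sum over predicates of |H|^arity:
  Parent: 3^3 = 27;  Likes: 3;  Knows: 3^3 = 27
Total ground atoms: 27 + 3 + 27 = 57.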